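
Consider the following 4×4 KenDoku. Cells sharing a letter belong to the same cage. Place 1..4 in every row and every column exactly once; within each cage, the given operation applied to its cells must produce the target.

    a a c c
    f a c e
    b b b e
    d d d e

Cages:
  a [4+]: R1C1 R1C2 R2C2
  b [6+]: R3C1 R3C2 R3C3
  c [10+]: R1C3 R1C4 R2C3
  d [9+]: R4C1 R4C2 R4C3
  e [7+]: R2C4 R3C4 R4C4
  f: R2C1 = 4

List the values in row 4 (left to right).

Cage a has sum 4, which forces R1C1 = 1.
Cage a has sum 4, which forces R1C2 = 2.
Row 1 now contains 2, which forces R1C3 = 4.
4 is placed in row 1, which forces R1C4 = 3.
F is a freebie; hence R2C1 = 4.
The 3 cells of cage a must have sum 4, leaving R2C2 = 1.
Column 3 now contains 4, so R2C3 = 3.
Row 2 already has 1; hence R2C4 = 2.
1 is placed in column 2; hence R3C2 = 3.
3 is placed in column 2, which forces R4C2 = 4.
Column 3 now contains 3, which forces R4C3 = 2.
4 is placed in row 4, leaving R4C4 = 1.
Row 3 now contains 3, so R3C1 = 2.
Column 3 now contains 2, so R3C3 = 1.
1 is placed in column 4, which forces R3C4 = 4.
Row 4 now contains 2, which forces R4C1 = 3.
The full grid is 1 2 4 3 / 4 1 3 2 / 2 3 1 4 / 3 4 2 1.

3 4 2 1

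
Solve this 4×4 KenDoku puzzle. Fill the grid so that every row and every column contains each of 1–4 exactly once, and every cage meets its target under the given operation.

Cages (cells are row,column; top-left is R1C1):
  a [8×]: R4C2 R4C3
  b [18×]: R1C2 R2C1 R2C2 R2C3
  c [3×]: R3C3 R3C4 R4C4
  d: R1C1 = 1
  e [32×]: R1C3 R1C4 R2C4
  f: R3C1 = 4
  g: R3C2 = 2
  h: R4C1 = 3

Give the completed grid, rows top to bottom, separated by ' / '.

Cage d is a single given cell, which forces R1C1 = 1.
The 4 cells of cage b must have product 18, so R1C2 = 3.
Cage e needs product 32, which forces R1C3 = 4.
Cage e has product 32, so R1C4 = 2.
The 3 cells of cage e must have product 32, so R2C4 = 4.
Cage f is given, leaving R3C1 = 4.
Cage g is given; hence R3C2 = 2.
Cage c needs product 3, leaving R3C3 = 1.
Cage c has product 3, which forces R3C4 = 3.
Cage h is given, leaving R4C1 = 3.
2 is placed in column 2, leaving R4C2 = 4.
Column 3 now contains 4; hence R4C3 = 2.
The 3 cells of cage c must have product 3, so R4C4 = 1.
Column 1 already has 3; hence R2C1 = 2.
2 is placed in column 2, leaving R2C2 = 1.
Column 3 already has 2, leaving R2C3 = 3.

1 3 4 2 / 2 1 3 4 / 4 2 1 3 / 3 4 2 1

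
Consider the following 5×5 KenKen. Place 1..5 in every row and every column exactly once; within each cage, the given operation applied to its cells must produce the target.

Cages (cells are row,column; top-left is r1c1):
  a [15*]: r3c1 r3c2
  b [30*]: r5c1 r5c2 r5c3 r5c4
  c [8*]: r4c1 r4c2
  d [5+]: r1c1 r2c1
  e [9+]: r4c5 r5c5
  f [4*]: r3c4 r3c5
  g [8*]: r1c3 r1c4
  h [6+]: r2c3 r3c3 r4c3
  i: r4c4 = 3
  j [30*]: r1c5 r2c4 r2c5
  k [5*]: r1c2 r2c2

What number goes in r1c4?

2

Cage i is a single given cell, which forces r4c4 = 3.
Row 2 needs a 4, and only r2c1 is open for it.
Cage d needs two cells with sum 5; hence r1c1 = 1.
1 is placed in row 1; hence r1c2 = 5.
Column 2 already has 5; hence r2c2 = 1.
Column 2 already has 5, which forces r3c2 = 3.
Column 1 now contains 4, so r4c1 = 2.
Cage c needs two cells with product 8, so r4c2 = 4.
2 is placed in row 4, so r4c3 = 1.
Row 4 now contains 4; hence r4c5 = 5.
Column 2 now contains 3, so r5c2 = 2.
Column 5 already has 5, which forces r5c5 = 4.
The 3 cells of cage h must have sum 6; hence r2c3 = 3.
Cage j has product 30, so r2c4 = 5.
Row 2 already has 3, leaving r2c5 = 2.
3 is placed in row 3, so r3c1 = 5.
1 is placed in column 3, which forces r3c3 = 2.
Cage f's pair has product 4; hence r3c4 = 4.
Column 5 now contains 4; hence r3c5 = 1.
5 is placed in column 1, which forces r5c1 = 3.
3 is placed in column 3, leaving r5c3 = 5.
Cage b needs product 30, which forces r5c4 = 1.
2 is placed in column 3, which forces r1c3 = 4.
4 is placed in column 4, which forces r1c4 = 2.
2 is placed in column 5, leaving r1c5 = 3.
The full grid is 1 5 4 2 3 / 4 1 3 5 2 / 5 3 2 4 1 / 2 4 1 3 5 / 3 2 5 1 4.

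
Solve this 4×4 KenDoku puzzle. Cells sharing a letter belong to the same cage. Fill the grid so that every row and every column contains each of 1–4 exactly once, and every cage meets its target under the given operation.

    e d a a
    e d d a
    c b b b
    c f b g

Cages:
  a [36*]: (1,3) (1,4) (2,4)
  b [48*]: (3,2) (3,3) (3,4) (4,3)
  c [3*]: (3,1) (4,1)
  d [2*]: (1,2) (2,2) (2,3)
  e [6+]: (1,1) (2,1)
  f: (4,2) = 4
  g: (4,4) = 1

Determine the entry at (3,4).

The 3 cells of cage d must have product 2; hence (1,2) = 1.
Cage a needs product 36, leaving (1,3) = 3.
Cage a needs product 36, leaving (1,4) = 4.
Cage d has product 2, leaving (2,2) = 2.
Cage d has product 2, so (2,3) = 1.
Cage a has product 36, which forces (2,4) = 3.
Column 3 now contains 1, leaving (3,3) = 4.
Cage f is a single given cell, which forces (4,2) = 4.
Column 3 already has 4, which forces (4,3) = 2.
Cage g is given; hence (4,4) = 1.
4 is placed in row 1, so (1,1) = 2.
2 is placed in row 2, which forces (2,1) = 4.
The two cells of cage c must have product 3, leaving (3,1) = 1.
4 is placed in row 3, so (3,2) = 3.
1 is placed in column 4, leaving (3,4) = 2.
1 is placed in row 4, so (4,1) = 3.
Completed grid: 2 1 3 4 / 4 2 1 3 / 1 3 4 2 / 3 4 2 1.

2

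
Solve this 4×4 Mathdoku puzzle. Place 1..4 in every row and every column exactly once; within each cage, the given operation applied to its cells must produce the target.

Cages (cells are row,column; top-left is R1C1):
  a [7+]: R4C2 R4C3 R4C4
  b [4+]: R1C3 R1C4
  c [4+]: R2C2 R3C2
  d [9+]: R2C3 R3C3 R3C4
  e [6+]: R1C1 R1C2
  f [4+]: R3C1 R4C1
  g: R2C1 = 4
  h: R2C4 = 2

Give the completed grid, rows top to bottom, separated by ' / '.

2 4 1 3 / 4 1 3 2 / 1 3 2 4 / 3 2 4 1

Cage g is a single given cell, so R2C1 = 4.
H is a freebie, so R2C4 = 2.
Column 1 now contains 4, so R1C1 = 2.
Cage e's pair has sum 6, leaving R1C2 = 4.
2 is placed in row 2, leaving R2C3 = 3.
Cage d has sum 9, so R3C3 = 2.
Cage d has sum 9; hence R3C4 = 4.
Column 4 already has 4, so R4C4 = 1.
3 is placed in column 3, leaving R1C3 = 1.
Column 4 now contains 1, leaving R1C4 = 3.
Row 2 already has 3, leaving R2C2 = 1.
Cage f's pair has sum 4, so R3C1 = 1.
Cage c needs two cells with sum 4; hence R3C2 = 3.
Row 4 already has 1, leaving R4C1 = 3.
Row 4 already has 1; hence R4C2 = 2.
Row 4 already has 1; hence R4C3 = 4.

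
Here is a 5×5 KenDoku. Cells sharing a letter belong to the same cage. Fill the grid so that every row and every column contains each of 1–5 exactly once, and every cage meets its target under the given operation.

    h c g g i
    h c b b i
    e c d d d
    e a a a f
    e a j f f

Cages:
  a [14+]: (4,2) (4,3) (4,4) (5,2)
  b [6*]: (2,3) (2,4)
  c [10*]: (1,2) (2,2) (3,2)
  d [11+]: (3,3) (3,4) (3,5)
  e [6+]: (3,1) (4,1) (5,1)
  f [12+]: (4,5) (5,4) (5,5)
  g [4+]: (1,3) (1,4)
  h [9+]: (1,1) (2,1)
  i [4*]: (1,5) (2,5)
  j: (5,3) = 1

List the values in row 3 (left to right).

3 1 4 5 2

Cage j is given; hence (5,3) = 1.
Column 3 already has 1, leaving (1,3) = 3.
Cage g needs two cells with sum 4; hence (1,4) = 1.
Row 1 already has 1, which forces (1,5) = 4.
3 is placed in column 3, which forces (2,3) = 2.
2 is placed in row 2, so (2,4) = 3.
Column 5 now contains 4; hence (2,5) = 1.
Row 1 already has 4, which forces (1,1) = 5.
Cage c needs product 10, leaving (1,2) = 2.
Cage h's pair has sum 9, so (2,1) = 4.
Row 2 now contains 1, so (2,2) = 5.
The 3 cells of cage c must have product 10; hence (3,2) = 1.
The 3 cells of cage e must have sum 6, so (4,1) = 1.
Cage a has sum 14, leaving (4,3) = 5.
The 4 cells of cage a must have sum 14, leaving (4,4) = 2.
Row 4 now contains 5, which forces (4,5) = 3.
Column 3 now contains 5; hence (3,3) = 4.
The 3 cells of cage d must have sum 11, so (3,4) = 5.
Cage d has sum 11, leaving (3,5) = 2.
Row 4 already has 3, which forces (4,2) = 4.
The 4 cells of cage a must have sum 14, leaving (5,2) = 3.
The 3 cells of cage f must have sum 12; hence (5,4) = 4.
Cage f has sum 12, leaving (5,5) = 5.
Row 3 now contains 2; hence (3,1) = 3.
3 is placed in row 5; hence (5,1) = 2.
Completed grid: 5 2 3 1 4 / 4 5 2 3 1 / 3 1 4 5 2 / 1 4 5 2 3 / 2 3 1 4 5.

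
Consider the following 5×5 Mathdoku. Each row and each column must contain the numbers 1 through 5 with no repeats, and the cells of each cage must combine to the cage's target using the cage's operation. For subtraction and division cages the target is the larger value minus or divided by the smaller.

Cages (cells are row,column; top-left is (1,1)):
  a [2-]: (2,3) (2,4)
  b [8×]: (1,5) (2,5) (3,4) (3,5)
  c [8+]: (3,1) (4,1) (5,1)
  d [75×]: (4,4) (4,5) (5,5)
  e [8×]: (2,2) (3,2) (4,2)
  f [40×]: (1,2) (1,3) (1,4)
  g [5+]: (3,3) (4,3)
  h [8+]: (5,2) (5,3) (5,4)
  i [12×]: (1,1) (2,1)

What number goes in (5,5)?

5

Cage b has product 8, which forces (3,4) = 1.
The 3 cells of cage d must have product 75, leaving (4,4) = 5.
Cage d has product 75, so (4,5) = 3.
The 3 cells of cage d must have product 75, leaving (5,5) = 5.
Row 1 needs a 1, and only (1,5) is open for it.
In row 1, 3 can only go at (1,1), so (1,1) = 3.
Column 1 now contains 3, leaving (2,1) = 4.
Row 2 now contains 4, leaving (2,5) = 2.
The 3 cells of cage c must have sum 8, which forces (3,1) = 5.
2 is placed in column 5, leaving (3,5) = 4.
Row 2 already has 2, which forces (2,2) = 1.
1 is placed in row 2, leaving (2,3) = 5.
Row 2 already has 2, so (2,4) = 3.
Row 3 now contains 4; hence (3,2) = 2.
Row 3 now contains 4, which forces (3,3) = 3.
The 3 cells of cage e must have product 8, which forces (4,2) = 4.
Cage g's pair has sum 5; hence (4,3) = 2.
4 is placed in column 2, which forces (5,2) = 3.
Column 4 already has 3, which forces (5,4) = 4.
4 is placed in column 2, which forces (1,2) = 5.
Column 3 already has 2, leaving (1,3) = 4.
Column 4 now contains 4, leaving (1,4) = 2.
Row 4 already has 2, leaving (4,1) = 1.
Cage c needs sum 8, so (5,1) = 2.
4 is placed in row 5, which forces (5,3) = 1.
Completed grid: 3 5 4 2 1 / 4 1 5 3 2 / 5 2 3 1 4 / 1 4 2 5 3 / 2 3 1 4 5.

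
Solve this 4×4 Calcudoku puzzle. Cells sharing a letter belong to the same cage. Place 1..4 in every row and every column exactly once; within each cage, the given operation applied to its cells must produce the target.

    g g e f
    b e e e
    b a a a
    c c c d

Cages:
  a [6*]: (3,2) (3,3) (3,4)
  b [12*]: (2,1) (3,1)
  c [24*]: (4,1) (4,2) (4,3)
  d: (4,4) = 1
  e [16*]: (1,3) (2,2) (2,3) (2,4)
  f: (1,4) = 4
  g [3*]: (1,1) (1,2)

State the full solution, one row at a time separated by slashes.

Cage e needs product 16; hence (1,3) = 2.
Cage f is a single given cell, so (1,4) = 4.
Cage d is a single given cell, leaving (4,4) = 1.
1 is placed in column 4, so (2,4) = 2.
2 is placed in column 4, leaving (3,4) = 3.
The two cells of cage b must have product 12, so (2,1) = 3.
3 is placed in row 3, which forces (3,1) = 4.
The 3 cells of cage a must have product 6, so (3,2) = 2.
3 is placed in row 3, which forces (3,3) = 1.
Column 1 now contains 4, leaving (4,1) = 2.
Column 1 now contains 3, leaving (1,1) = 1.
Cage g's pair has product 3; hence (1,2) = 3.
Cage e needs product 16, so (2,2) = 1.
Column 3 now contains 1; hence (2,3) = 4.
3 is placed in column 2, leaving (4,2) = 4.
Column 3 now contains 4, leaving (4,3) = 3.

1 3 2 4 / 3 1 4 2 / 4 2 1 3 / 2 4 3 1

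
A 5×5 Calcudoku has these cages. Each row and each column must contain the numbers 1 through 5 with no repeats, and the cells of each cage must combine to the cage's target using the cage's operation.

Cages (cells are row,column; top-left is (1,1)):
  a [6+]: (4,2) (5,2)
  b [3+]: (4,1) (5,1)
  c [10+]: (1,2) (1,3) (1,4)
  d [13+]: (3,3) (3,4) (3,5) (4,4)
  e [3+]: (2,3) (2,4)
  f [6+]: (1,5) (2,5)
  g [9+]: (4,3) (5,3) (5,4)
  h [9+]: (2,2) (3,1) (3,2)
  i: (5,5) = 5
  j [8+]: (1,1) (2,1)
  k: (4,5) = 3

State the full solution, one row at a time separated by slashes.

3 4 5 1 2 / 5 3 1 2 4 / 4 2 3 5 1 / 1 5 2 4 3 / 2 1 4 3 5

Cage k is given; hence (4,5) = 3.
Cage i is given, which forces (5,5) = 5.
Column 1 needs a 4, and only (3,1) is open for it.
Row 2 needs a 5, and only (2,1) is open for it.
5 is placed in column 1, which forces (1,1) = 3.
In row 1, 2 can only go at (1,5), so (1,5) = 2.
2 is placed in column 5; hence (2,5) = 4.
2 is placed in column 5, leaving (3,5) = 1.
The only place for 3 in row 2 is (2,2).
Column 2 already has 3; hence (3,2) = 2.
The two cells of cage a must have sum 6, leaving (4,2) = 5.
The 4 cells of cage d must have sum 13, leaving (4,4) = 4.
Cage a's pair has sum 6, leaving (5,2) = 1.
Column 2 already has 1, so (1,2) = 4.
Cage b needs two cells with sum 3, so (4,1) = 1.
Row 4 now contains 4, leaving (4,3) = 2.
Row 5 already has 1, which forces (5,1) = 2.
Cage g has sum 9; hence (5,3) = 4.
Cage g needs sum 9, leaving (5,4) = 3.
Column 3 already has 2; hence (2,3) = 1.
Cage e's pair has sum 3, leaving (2,4) = 2.
Cage d has sum 13; hence (3,3) = 3.
3 is placed in column 4, so (3,4) = 5.
1 is placed in column 3; hence (1,3) = 5.
5 is placed in column 4, which forces (1,4) = 1.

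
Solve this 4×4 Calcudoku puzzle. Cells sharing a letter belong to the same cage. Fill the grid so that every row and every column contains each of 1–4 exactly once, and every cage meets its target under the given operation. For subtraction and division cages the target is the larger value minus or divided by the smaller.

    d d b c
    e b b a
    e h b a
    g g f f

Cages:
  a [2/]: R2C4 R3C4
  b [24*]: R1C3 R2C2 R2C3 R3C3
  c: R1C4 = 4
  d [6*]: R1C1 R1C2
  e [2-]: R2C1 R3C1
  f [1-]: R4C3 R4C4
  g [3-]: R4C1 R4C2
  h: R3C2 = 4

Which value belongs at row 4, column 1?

4

Cage c is given, so R1C4 = 4.
Cage h is given, which forces R3C2 = 4.
Column 2 already has 4; hence R4C2 = 1.
Cage b needs product 24, leaving R2C3 = 4.
Row 4 already has 1, leaving R4C1 = 4.
In row 1, 1 can only go at R1C3, so R1C3 = 1.
The only place for 2 in column 1 is R1C1.
Row 1 already has 2, which forces R1C2 = 3.
Column 2 already has 3, leaving R2C2 = 2.
2 is placed in row 2, so R2C4 = 1.
1 is placed in column 4, leaving R3C4 = 2.
Column 4 now contains 2, leaving R4C4 = 3.
Row 2 already has 1, leaving R2C1 = 3.
Cage e needs two cells with difference 2; hence R3C1 = 1.
2 is placed in row 3; hence R3C3 = 3.
3 is placed in row 4, leaving R4C3 = 2.
Completed grid: 2 3 1 4 / 3 2 4 1 / 1 4 3 2 / 4 1 2 3.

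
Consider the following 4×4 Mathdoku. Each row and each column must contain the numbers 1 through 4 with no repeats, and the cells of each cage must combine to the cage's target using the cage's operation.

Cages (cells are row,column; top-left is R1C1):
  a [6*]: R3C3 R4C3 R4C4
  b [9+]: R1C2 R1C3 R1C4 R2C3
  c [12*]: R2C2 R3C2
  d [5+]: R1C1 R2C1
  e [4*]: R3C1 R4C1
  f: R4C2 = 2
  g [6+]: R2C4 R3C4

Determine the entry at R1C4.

Cage f is a single given cell, which forces R4C2 = 2.
The 3 cells of cage a must have product 6, which forces R3C3 = 2.
Row 3 already has 2; hence R3C4 = 4.
The two cells of cage c must have product 12, leaving R2C2 = 4.
Column 4 now contains 4, so R2C4 = 2.
Row 3 already has 4, leaving R3C1 = 1.
Row 3 already has 4, which forces R3C2 = 3.
Cage e needs two cells with product 4, which forces R4C1 = 4.
Cage d's pair has sum 5, which forces R1C1 = 2.
Column 2 already has 3, leaving R1C2 = 1.
The 4 cells of cage b must have sum 9, leaving R1C3 = 4.
The 4 cells of cage b must have sum 9; hence R1C4 = 3.
Column 1 now contains 1, so R2C1 = 3.
Cage b needs sum 9; hence R2C3 = 1.
Column 3 already has 1, so R4C3 = 3.
Column 4 now contains 3; hence R4C4 = 1.
Completed grid: 2 1 4 3 / 3 4 1 2 / 1 3 2 4 / 4 2 3 1.

3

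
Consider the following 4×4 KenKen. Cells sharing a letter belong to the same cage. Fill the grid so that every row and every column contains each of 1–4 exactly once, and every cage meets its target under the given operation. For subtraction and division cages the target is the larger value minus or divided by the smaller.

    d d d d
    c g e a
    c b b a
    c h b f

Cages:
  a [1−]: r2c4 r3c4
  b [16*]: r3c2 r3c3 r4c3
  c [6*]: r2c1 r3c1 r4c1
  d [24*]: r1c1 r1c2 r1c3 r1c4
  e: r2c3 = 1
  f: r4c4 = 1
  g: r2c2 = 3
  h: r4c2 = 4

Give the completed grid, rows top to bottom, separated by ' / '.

Cage g is a single given cell, so r2c2 = 3.
Cage e is given, which forces r2c3 = 1.
Column 3 now contains 1, leaving r3c3 = 4.
Cage h is a single given cell, so r4c2 = 4.
Column 3 now contains 4, so r4c3 = 2.
Cage f is given, so r4c4 = 1.
Column 3 now contains 2, so r1c3 = 3.
Row 2 now contains 1, leaving r2c1 = 2.
Row 2 now contains 2, which forces r2c4 = 4.
The 3 cells of cage c must have product 6, so r3c1 = 1.
4 is placed in row 3, which forces r3c2 = 2.
The two cells of cage a must have difference 1, which forces r3c4 = 3.
1 is placed in row 4, leaving r4c1 = 3.
1 is placed in column 1, which forces r1c1 = 4.
Column 2 already has 2; hence r1c2 = 1.
4 is placed in column 4; hence r1c4 = 2.

4 1 3 2 / 2 3 1 4 / 1 2 4 3 / 3 4 2 1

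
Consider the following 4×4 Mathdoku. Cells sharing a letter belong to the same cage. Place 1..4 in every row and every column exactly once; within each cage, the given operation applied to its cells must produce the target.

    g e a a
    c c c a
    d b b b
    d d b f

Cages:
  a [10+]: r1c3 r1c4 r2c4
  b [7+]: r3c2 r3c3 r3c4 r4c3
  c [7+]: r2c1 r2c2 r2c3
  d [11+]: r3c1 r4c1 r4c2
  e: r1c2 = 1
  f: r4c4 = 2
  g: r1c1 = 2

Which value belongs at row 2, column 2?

2

Cage g is a single given cell, which forces r1c1 = 2.
E is a freebie; hence r1c2 = 1.
Row 1 already has 2, leaving r1c4 = 4.
Column 4 already has 4, so r2c4 = 3.
The 3 cells of cage d must have sum 11, leaving r3c1 = 4.
The 3 cells of cage d must have sum 11; hence r4c1 = 3.
Cage d has sum 11, so r4c2 = 4.
Cage b needs sum 7, so r4c3 = 1.
F is a freebie, so r4c4 = 2.
Row 1 already has 4, leaving r1c3 = 3.
Column 1 now contains 4, which forces r2c1 = 1.
Column 2 already has 4, which forces r2c2 = 2.
Cage c has sum 7, so r2c3 = 4.
Column 2 already has 2, leaving r3c2 = 3.
3 is placed in column 3, so r3c3 = 2.
Column 4 now contains 2, which forces r3c4 = 1.
Completed grid: 2 1 3 4 / 1 2 4 3 / 4 3 2 1 / 3 4 1 2.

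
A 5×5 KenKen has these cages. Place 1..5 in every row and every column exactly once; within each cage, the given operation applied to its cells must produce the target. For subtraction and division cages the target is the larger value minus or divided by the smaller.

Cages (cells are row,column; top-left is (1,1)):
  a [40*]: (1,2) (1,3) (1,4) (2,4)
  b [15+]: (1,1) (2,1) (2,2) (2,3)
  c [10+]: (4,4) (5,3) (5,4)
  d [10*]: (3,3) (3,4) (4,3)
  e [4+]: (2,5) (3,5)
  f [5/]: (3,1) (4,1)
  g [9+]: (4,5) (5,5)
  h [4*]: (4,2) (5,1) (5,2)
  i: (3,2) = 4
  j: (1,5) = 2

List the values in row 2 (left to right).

4 3 5 2 1

Cage j is a single given cell; hence (1,5) = 2.
I is a freebie, leaving (3,2) = 4.
Column 2 already has 4; hence (5,2) = 1.
Column 2 already has 1, so (1,2) = 5.
Cage a has product 40; hence (2,4) = 2.
Column 2 already has 1; hence (4,2) = 2.
Row 5 already has 1, which forces (5,1) = 2.
The 4 cells of cage b must have sum 15, which forces (1,1) = 3.
Row 2 now contains 2; hence (2,2) = 3.
Row 2 already has 3; hence (2,5) = 1.
Cage d has product 10, leaving (3,3) = 2.
1 is placed in column 5, leaving (3,5) = 3.
The only place for 3 in row 4 is (4,4).
Cage c has sum 10, so (5,3) = 3.
Cage c needs sum 10, so (5,4) = 4.
Row 5 already has 4, leaving (5,5) = 5.
The 4 cells of cage a must have product 40, leaving (1,3) = 4.
Column 4 already has 4; hence (1,4) = 1.
4 is placed in column 3, leaving (2,3) = 5.
1 is placed in column 4, so (3,4) = 5.
Column 3 already has 5; hence (4,3) = 1.
5 is placed in column 5, leaving (4,5) = 4.
Row 2 already has 5, which forces (2,1) = 4.
5 is placed in row 3, so (3,1) = 1.
1 is placed in row 4, leaving (4,1) = 5.
Filled in: 3 5 4 1 2 / 4 3 5 2 1 / 1 4 2 5 3 / 5 2 1 3 4 / 2 1 3 4 5.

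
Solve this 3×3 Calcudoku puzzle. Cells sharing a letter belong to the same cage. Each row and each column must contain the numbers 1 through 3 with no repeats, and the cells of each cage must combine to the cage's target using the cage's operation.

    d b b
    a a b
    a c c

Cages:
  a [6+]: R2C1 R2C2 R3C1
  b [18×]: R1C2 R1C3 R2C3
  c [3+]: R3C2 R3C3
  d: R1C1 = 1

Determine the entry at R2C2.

Cage d is given, which forces R1C1 = 1.
The 3 cells of cage b must have product 18, so R1C2 = 3.
Cage b has product 18, leaving R1C3 = 2.
Cage b needs product 18, which forces R2C3 = 3.
Column 3 now contains 2, so R3C3 = 1.
Row 2 now contains 3, so R2C1 = 2.
Cage a needs sum 6, leaving R2C2 = 1.
Cage a needs sum 6; hence R3C1 = 3.
1 is placed in row 3; hence R3C2 = 2.
Completed grid: 1 3 2 / 2 1 3 / 3 2 1.

1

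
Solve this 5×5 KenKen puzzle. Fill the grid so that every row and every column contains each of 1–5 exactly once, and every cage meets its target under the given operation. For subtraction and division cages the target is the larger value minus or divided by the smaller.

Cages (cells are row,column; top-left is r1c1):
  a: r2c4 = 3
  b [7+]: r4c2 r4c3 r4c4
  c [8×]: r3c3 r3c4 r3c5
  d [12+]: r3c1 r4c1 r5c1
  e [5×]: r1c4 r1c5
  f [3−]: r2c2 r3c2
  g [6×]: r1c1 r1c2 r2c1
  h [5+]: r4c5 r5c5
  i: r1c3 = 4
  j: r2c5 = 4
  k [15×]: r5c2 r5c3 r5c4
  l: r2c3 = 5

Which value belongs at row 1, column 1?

I is a freebie; hence r1c3 = 4.
L is a freebie; hence r2c3 = 5.
Cage a is given, so r2c4 = 3.
J is a freebie; hence r2c5 = 4.
The 3 cells of cage c must have product 8, so r3c4 = 4.
The two cells of cage f must have difference 3, so r2c2 = 2.
Row 3 now contains 4; hence r3c2 = 5.
The 3 cells of cage b must have sum 7, which forces r4c2 = 4.
Cage g needs product 6; hence r1c1 = 2.
The 3 cells of cage g must have product 6, so r1c2 = 3.
Row 2 now contains 2; hence r2c1 = 1.
Row 3 now contains 5, which forces r3c1 = 3.
Cage d needs sum 12, leaving r4c1 = 5.
The 3 cells of cage d must have sum 12; hence r5c1 = 4.
Column 2 now contains 3; hence r5c2 = 1.
1 is placed in row 5, so r5c3 = 3.
The 3 cells of cage k must have product 15; hence r5c4 = 5.
Row 5 now contains 3, which forces r5c5 = 2.
Column 4 now contains 5; hence r1c4 = 1.
Cage e needs two cells with product 5, leaving r1c5 = 5.
The 3 cells of cage c must have product 8, so r3c3 = 2.
Column 5 now contains 2, leaving r3c5 = 1.
Column 3 now contains 2; hence r4c3 = 1.
Column 4 already has 1, so r4c4 = 2.
Column 5 now contains 2, which forces r4c5 = 3.
Filled in: 2 3 4 1 5 / 1 2 5 3 4 / 3 5 2 4 1 / 5 4 1 2 3 / 4 1 3 5 2.

2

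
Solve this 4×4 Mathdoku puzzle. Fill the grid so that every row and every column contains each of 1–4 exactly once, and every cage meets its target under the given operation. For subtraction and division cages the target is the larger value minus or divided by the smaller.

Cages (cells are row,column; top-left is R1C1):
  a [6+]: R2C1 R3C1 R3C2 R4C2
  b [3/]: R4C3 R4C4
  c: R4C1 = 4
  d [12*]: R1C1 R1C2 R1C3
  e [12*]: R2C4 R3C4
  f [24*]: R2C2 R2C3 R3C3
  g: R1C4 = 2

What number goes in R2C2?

Cage g is a single given cell, which forces R1C4 = 2.
Cage c is a single given cell; hence R4C1 = 4.
Row 2 needs a 1, and only R2C1 is open for it.
Column 1 already has 1, leaving R1C1 = 3.
Column 1 already has 1, which forces R3C1 = 2.
Cage a needs sum 6, which forces R3C2 = 1.
Cage a has sum 6; hence R4C2 = 2.
1 is placed in column 2, which forces R1C2 = 4.
The 3 cells of cage d must have product 12, leaving R1C3 = 1.
Column 2 now contains 4, leaving R2C2 = 3.
Cage f needs product 24, which forces R2C3 = 2.
Row 2 now contains 3, which forces R2C4 = 4.
Column 4 now contains 4, leaving R3C4 = 3.
Column 3 already has 1; hence R4C3 = 3.
Column 4 already has 3; hence R4C4 = 1.
Row 3 already has 3; hence R3C3 = 4.
The full grid is 3 4 1 2 / 1 3 2 4 / 2 1 4 3 / 4 2 3 1.

3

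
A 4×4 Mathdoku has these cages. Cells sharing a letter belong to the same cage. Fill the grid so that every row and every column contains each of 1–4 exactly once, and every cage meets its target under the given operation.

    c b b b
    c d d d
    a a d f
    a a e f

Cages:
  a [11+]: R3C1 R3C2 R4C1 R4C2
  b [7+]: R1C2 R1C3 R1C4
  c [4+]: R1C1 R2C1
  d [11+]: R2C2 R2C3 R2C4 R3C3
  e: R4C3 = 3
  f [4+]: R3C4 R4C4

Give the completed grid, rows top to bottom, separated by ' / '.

Cage e is given, which forces R4C3 = 3.
Row 4 now contains 3, leaving R4C4 = 1.
Column 4 now contains 1, which forces R3C4 = 3.
Row 1 needs a 3, and only R1C1 is open for it.
Column 1 already has 3; hence R2C1 = 1.
Column 1 already has 1, so R3C1 = 4.
Row 3 now contains 4; hence R3C2 = 1.
Row 3 now contains 4, which forces R3C3 = 2.
Column 1 already has 4, leaving R4C1 = 2.
Row 4 already has 2; hence R4C2 = 4.
Column 2 now contains 4, which forces R1C2 = 2.
Cage b has sum 7; hence R1C3 = 1.
Cage b has sum 7; hence R1C4 = 4.
Cage d needs sum 11, which forces R2C2 = 3.
2 is placed in column 3; hence R2C3 = 4.
Cage d has sum 11; hence R2C4 = 2.

3 2 1 4 / 1 3 4 2 / 4 1 2 3 / 2 4 3 1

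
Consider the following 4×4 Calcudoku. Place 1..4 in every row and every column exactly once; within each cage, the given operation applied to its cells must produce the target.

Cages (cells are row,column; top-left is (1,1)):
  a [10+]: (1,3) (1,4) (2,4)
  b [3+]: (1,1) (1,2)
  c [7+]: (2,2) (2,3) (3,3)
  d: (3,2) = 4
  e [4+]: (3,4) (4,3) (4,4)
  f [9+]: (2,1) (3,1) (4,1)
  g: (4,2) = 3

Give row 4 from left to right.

Cage d is given, which forces (3,2) = 4.
The 3 cells of cage e must have sum 4, which forces (3,4) = 1.
Cage g is a single given cell; hence (4,2) = 3.
Cage e needs sum 4; hence (4,3) = 1.
The 3 cells of cage e must have sum 4; hence (4,4) = 2.
The 3 cells of cage a must have sum 10; hence (1,3) = 3.
2 is placed in column 4, leaving (1,4) = 4.
3 is placed in column 3; hence (2,3) = 4.
The 3 cells of cage a must have sum 10, leaving (2,4) = 3.
The 3 cells of cage c must have sum 7, which forces (3,3) = 2.
2 is placed in row 4, which forces (4,1) = 4.
3 is placed in row 2, so (2,1) = 2.
Cage c has sum 7, so (2,2) = 1.
Row 3 already has 2; hence (3,1) = 3.
Column 1 already has 2, leaving (1,1) = 1.
Column 2 already has 1, which forces (1,2) = 2.
Filled in: 1 2 3 4 / 2 1 4 3 / 3 4 2 1 / 4 3 1 2.

4 3 1 2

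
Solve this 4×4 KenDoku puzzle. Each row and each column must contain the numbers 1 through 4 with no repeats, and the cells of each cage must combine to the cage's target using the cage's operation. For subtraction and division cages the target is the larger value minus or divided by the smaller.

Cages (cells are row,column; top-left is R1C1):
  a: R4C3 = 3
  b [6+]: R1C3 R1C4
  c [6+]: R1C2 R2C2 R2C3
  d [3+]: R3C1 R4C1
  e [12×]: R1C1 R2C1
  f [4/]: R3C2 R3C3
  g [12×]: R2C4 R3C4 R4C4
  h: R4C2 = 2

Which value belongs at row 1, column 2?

Cage h is given, leaving R4C2 = 2.
A is a freebie, which forces R4C3 = 3.
Cage d needs two cells with sum 3, so R3C1 = 2.
2 is placed in row 4; hence R4C1 = 1.
Row 4 now contains 1, which forces R4C4 = 4.
Cage b's pair has sum 6, so R1C3 = 4.
Column 4 already has 4; hence R1C4 = 2.
Column 3 already has 4, which forces R3C3 = 1.
1 is placed in row 3, leaving R3C4 = 3.
Row 1 already has 4; hence R1C1 = 3.
Row 1 already has 3; hence R1C2 = 1.
Cage e's pair has product 12; hence R2C1 = 4.
Column 2 already has 1, which forces R2C2 = 3.
1 is placed in column 3, so R2C3 = 2.
Column 4 already has 3; hence R2C4 = 1.
1 is placed in row 3, so R3C2 = 4.
Completed grid: 3 1 4 2 / 4 3 2 1 / 2 4 1 3 / 1 2 3 4.

1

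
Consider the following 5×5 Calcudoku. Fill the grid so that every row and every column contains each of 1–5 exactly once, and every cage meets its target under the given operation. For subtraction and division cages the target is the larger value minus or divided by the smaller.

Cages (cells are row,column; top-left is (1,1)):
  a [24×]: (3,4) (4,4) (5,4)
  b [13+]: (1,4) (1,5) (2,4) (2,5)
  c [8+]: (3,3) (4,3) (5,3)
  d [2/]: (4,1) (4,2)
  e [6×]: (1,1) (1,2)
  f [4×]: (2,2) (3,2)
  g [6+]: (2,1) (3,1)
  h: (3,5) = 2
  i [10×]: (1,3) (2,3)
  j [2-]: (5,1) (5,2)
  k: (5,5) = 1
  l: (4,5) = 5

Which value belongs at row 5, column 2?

Cage h is a single given cell, leaving (3,5) = 2.
Cage l is given; hence (4,5) = 5.
Cage k is a single given cell, which forces (5,5) = 1.
The only place for 1 in row 1 is (1,4).
The 4 cells of cage b must have sum 13, which forces (2,4) = 5.
The two cells of cage i must have product 10, so (1,3) = 5.
5 is placed in row 2, so (2,3) = 2.
2 is placed in row 2, so (2,1) = 1.
Row 2 now contains 1; hence (2,2) = 4.
Row 2 already has 4, so (2,5) = 3.
Cage g's pair has sum 6; hence (3,1) = 5.
Column 2 already has 4, which forces (3,2) = 1.
Column 2 now contains 1, so (4,2) = 2.
Cage e's pair has product 6, which forces (1,1) = 2.
Column 2 already has 2, leaving (1,2) = 3.
Column 5 already has 3, leaving (1,5) = 4.
2 is placed in row 4; hence (4,1) = 4.
Cage c has sum 8, so (4,3) = 1.
Row 4 already has 4; hence (4,4) = 3.
Cage j's pair has difference 2; hence (5,1) = 3.
Cage j's pair has difference 2, so (5,2) = 5.
3 is placed in row 5, leaving (5,3) = 4.
Cage a has product 24, which forces (5,4) = 2.
4 is placed in column 3, which forces (3,3) = 3.
Column 4 now contains 3; hence (3,4) = 4.
Filled in: 2 3 5 1 4 / 1 4 2 5 3 / 5 1 3 4 2 / 4 2 1 3 5 / 3 5 4 2 1.

5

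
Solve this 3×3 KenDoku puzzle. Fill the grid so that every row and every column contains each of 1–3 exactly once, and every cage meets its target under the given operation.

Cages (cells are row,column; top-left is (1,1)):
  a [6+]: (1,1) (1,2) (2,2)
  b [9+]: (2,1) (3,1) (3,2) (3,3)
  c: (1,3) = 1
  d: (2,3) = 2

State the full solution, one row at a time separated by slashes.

2 3 1 / 3 1 2 / 1 2 3

C is a freebie; hence (1,3) = 1.
Cage b has sum 9, so (2,1) = 3.
Cage d is a single given cell, so (2,3) = 2.
2 is placed in column 3; hence (3,3) = 3.
3 is placed in column 1, which forces (1,1) = 2.
The 3 cells of cage a must have sum 6; hence (1,2) = 3.
2 is placed in row 2, which forces (2,2) = 1.
Column 1 now contains 2, leaving (3,1) = 1.
Column 2 now contains 1; hence (3,2) = 2.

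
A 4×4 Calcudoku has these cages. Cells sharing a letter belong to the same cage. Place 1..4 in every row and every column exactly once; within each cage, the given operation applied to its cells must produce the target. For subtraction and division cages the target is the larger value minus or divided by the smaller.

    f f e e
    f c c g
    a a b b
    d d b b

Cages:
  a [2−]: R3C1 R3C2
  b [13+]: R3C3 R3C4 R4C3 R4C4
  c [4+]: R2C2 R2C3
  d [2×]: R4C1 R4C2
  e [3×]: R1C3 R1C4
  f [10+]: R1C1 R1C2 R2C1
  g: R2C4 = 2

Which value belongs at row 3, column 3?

G is a freebie; hence R2C4 = 2.
In row 1, 2 can only go at R1C1, so R1C1 = 2.
Cage f needs sum 10, so R1C2 = 4.
Cage f needs sum 10, so R2C1 = 4.
2 is placed in column 1, so R4C1 = 1.
Cage d's pair has product 2; hence R4C2 = 2.
Row 4 already has 2, so R4C3 = 4.
Row 4 now contains 4, so R4C4 = 3.
Cage e's pair has product 3, which forces R1C3 = 3.
Column 4 now contains 3, leaving R1C4 = 1.
Column 3 now contains 3; hence R2C3 = 1.
1 is placed in column 1, leaving R3C1 = 3.
Cage a's pair has difference 2, which forces R3C2 = 1.
Column 3 already has 4; hence R3C3 = 2.
Column 4 now contains 3, which forces R3C4 = 4.
Row 2 now contains 1, so R2C2 = 3.
The full grid is 2 4 3 1 / 4 3 1 2 / 3 1 2 4 / 1 2 4 3.

2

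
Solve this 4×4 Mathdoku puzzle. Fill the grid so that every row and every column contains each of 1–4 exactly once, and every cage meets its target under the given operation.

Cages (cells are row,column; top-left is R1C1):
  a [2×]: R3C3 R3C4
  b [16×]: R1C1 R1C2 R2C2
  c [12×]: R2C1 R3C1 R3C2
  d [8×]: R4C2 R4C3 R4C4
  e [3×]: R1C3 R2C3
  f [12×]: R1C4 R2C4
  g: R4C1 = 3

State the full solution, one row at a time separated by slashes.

G is a freebie; hence R4C1 = 3.
Cage c needs product 12; hence R3C2 = 3.
Row 1 needs a 2, and only R1C1 is open for it.
Cage b has product 16; hence R1C2 = 4.
4 is placed in row 1; hence R1C4 = 3.
Cage b has product 16, so R2C2 = 2.
3 is placed in column 4, leaving R2C4 = 4.
Column 2 now contains 2; hence R4C2 = 1.
1 is placed in row 4, leaving R4C4 = 2.
3 is placed in row 1, leaving R1C3 = 1.
Row 2 now contains 4; hence R2C1 = 1.
Cage e's pair has product 3; hence R2C3 = 3.
Cage c has product 12, which forces R3C1 = 4.
The two cells of cage a must have product 2, which forces R3C3 = 2.
Column 4 already has 2, which forces R3C4 = 1.
Row 4 now contains 2; hence R4C3 = 4.

2 4 1 3 / 1 2 3 4 / 4 3 2 1 / 3 1 4 2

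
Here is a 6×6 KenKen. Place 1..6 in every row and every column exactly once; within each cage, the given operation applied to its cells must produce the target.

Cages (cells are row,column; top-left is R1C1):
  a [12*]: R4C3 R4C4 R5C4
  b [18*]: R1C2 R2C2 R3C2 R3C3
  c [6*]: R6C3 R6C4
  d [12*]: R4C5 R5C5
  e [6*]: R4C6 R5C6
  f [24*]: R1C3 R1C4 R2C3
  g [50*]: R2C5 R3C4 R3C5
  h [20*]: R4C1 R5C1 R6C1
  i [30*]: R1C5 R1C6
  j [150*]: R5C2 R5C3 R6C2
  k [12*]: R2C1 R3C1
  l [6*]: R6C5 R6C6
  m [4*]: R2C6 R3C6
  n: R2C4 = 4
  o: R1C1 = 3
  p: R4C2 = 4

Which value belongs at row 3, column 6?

4

Cage o is a single given cell, leaving R1C1 = 3.
N is a freebie; hence R2C4 = 4.
The 3 cells of cage g must have product 50; hence R2C5 = 5.
Row 2 now contains 4, leaving R2C6 = 1.
Cage g needs product 50; hence R3C4 = 5.
Cage g has product 50; hence R3C5 = 2.
Column 6 now contains 1, which forces R3C6 = 4.
Cage p is given, so R4C2 = 4.
The 3 cells of cage j must have product 150, so R5C2 = 6.
Cage j needs product 150; hence R5C3 = 5.
The 3 cells of cage j must have product 150, which forces R6C2 = 5.
Cage b has product 18, which forces R1C2 = 2.
2 is placed in row 1; hence R1C4 = 1.
5 is placed in column 5, so R1C5 = 6.
Cage i needs two cells with product 30; hence R1C6 = 5.
Cage k needs two cells with product 12; hence R2C1 = 2.
The 4 cells of cage b must have product 18, so R2C2 = 3.
Row 2 now contains 3, so R2C3 = 6.
Row 3 already has 4, leaving R3C1 = 6.
Cage b needs product 18, so R3C2 = 1.
The 4 cells of cage b must have product 18; hence R3C3 = 3.
The 3 cells of cage h must have product 20, so R4C1 = 5.
Cage d needs two cells with product 12, which forces R4C5 = 3.
3 is placed in row 4, so R4C6 = 2.
1 is placed in column 4, which forces R5C4 = 2.
The two cells of cage d must have product 12; hence R5C5 = 4.
2 is placed in column 6, which forces R5C6 = 3.
Column 5 already has 3; hence R6C5 = 1.
2 is placed in column 6, leaving R6C6 = 6.
6 is placed in row 1; hence R1C3 = 4.
Row 4 now contains 2, leaving R4C3 = 1.
Row 4 now contains 2; hence R4C4 = 6.
Row 5 now contains 4, which forces R5C1 = 1.
Row 6 already has 1, leaving R6C1 = 4.
Row 6 already has 1, leaving R6C3 = 2.
Row 6 now contains 6; hence R6C4 = 3.
The full grid is 3 2 4 1 6 5 / 2 3 6 4 5 1 / 6 1 3 5 2 4 / 5 4 1 6 3 2 / 1 6 5 2 4 3 / 4 5 2 3 1 6.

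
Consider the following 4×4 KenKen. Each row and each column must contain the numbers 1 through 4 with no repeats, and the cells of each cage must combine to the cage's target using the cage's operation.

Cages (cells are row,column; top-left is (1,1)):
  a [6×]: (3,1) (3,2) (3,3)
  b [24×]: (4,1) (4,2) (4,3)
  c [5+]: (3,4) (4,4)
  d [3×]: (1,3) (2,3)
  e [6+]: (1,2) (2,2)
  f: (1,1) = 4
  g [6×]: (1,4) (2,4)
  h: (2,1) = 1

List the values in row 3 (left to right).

3 1 2 4

F is a freebie, so (1,1) = 4.
Row 1 now contains 4, which forces (1,2) = 2.
2 is placed in row 1, so (1,4) = 3.
Cage h is given, leaving (2,1) = 1.
Column 2 already has 2; hence (2,2) = 4.
1 is placed in row 2, which forces (2,3) = 3.
Column 4 now contains 3, so (2,4) = 2.
Column 2 already has 4; hence (4,2) = 3.
Row 1 now contains 3; hence (1,3) = 1.
Cage a has product 6, so (3,1) = 3.
Column 2 now contains 3, leaving (3,2) = 1.
Cage a has product 6; hence (3,3) = 2.
1 is placed in row 3, which forces (3,4) = 4.
Row 4 already has 3, which forces (4,1) = 2.
Cage b needs product 24, which forces (4,3) = 4.
Column 4 now contains 4; hence (4,4) = 1.
Completed grid: 4 2 1 3 / 1 4 3 2 / 3 1 2 4 / 2 3 4 1.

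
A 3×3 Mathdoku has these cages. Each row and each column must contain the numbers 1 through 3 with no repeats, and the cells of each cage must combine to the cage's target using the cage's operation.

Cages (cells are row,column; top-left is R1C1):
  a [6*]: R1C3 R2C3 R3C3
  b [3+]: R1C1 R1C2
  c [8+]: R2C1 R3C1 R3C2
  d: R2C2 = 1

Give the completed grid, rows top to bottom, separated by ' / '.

Cage c has sum 8, so R2C1 = 3.
Cage d is a single given cell, which forces R2C2 = 1.
1 is placed in row 2, which forces R2C3 = 2.
Cage c needs sum 8, so R3C1 = 2.
The 3 cells of cage c must have sum 8, leaving R3C2 = 3.
Row 3 now contains 3; hence R3C3 = 1.
Column 1 already has 2, leaving R1C1 = 1.
Column 2 already has 1; hence R1C2 = 2.
1 is placed in column 3, so R1C3 = 3.

1 2 3 / 3 1 2 / 2 3 1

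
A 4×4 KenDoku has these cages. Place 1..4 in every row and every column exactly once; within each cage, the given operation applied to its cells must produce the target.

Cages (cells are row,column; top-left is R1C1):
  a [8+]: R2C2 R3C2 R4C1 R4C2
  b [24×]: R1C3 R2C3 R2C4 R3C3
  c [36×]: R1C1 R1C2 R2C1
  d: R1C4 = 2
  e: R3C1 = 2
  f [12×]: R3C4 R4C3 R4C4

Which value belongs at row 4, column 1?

1

Cage c has product 36, which forces R1C1 = 4.
Cage c needs product 36; hence R1C2 = 3.
D is a freebie; hence R1C4 = 2.
The 3 cells of cage c must have product 36, so R2C1 = 3.
E is a freebie; hence R3C1 = 2.
Column 1 already has 2, leaving R4C1 = 1.
2 is placed in row 1, leaving R1C3 = 1.
Cage b needs product 24, leaving R2C3 = 2.
Cage b needs product 24, so R2C4 = 4.
Cage b has product 24, so R3C3 = 3.
Cage f needs product 12, which forces R3C4 = 1.
Column 3 now contains 3, so R4C3 = 4.
Column 4 already has 4, so R4C4 = 3.
Row 2 now contains 4; hence R2C2 = 1.
Row 3 now contains 1; hence R3C2 = 4.
Row 4 now contains 4, so R4C2 = 2.
Filled in: 4 3 1 2 / 3 1 2 4 / 2 4 3 1 / 1 2 4 3.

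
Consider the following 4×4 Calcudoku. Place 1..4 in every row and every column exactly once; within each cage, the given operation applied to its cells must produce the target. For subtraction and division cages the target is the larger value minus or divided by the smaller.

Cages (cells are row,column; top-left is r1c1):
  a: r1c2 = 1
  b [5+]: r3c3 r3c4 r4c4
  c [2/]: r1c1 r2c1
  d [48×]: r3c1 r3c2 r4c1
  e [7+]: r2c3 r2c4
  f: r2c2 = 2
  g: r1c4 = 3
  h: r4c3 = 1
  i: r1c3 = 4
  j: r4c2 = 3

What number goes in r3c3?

2

Cage a is given, which forces r1c2 = 1.
Cage i is a single given cell, leaving r1c3 = 4.
Cage g is a single given cell, leaving r1c4 = 3.
Cage f is given, which forces r2c2 = 2.
Column 3 already has 4, leaving r2c3 = 3.
3 is placed in column 4, so r2c4 = 4.
Cage d needs product 48, leaving r3c1 = 3.
Cage d has product 48; hence r3c2 = 4.
3 is placed in column 4, leaving r3c4 = 1.
Cage d needs product 48, which forces r4c1 = 4.
Cage j is a single given cell, which forces r4c2 = 3.
Cage h is given, leaving r4c3 = 1.
Column 4 already has 1, so r4c4 = 2.
4 is placed in row 1, so r1c1 = 2.
Row 2 now contains 4, so r2c1 = 1.
1 is placed in row 3; hence r3c3 = 2.
Completed grid: 2 1 4 3 / 1 2 3 4 / 3 4 2 1 / 4 3 1 2.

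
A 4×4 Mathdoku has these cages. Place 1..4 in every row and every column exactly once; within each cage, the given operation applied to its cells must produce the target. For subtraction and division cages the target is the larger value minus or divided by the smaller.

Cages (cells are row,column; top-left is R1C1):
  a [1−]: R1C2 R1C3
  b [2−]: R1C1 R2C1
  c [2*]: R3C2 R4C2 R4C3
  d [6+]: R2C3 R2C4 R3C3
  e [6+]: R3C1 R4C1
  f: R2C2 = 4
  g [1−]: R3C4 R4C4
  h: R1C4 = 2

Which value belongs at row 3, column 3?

3

Cage h is a single given cell, so R1C4 = 2.
Cage f is given, which forces R2C2 = 4.
Cage c needs product 2, leaving R3C2 = 1.
Cage c has product 2, which forces R4C2 = 2.
Cage c needs product 2, so R4C3 = 1.
Column 2 now contains 1, leaving R1C2 = 3.
Cage a needs two cells with difference 1, so R1C3 = 4.
Cage d needs sum 6; hence R2C4 = 1.
The two cells of cage e must have sum 6, which forces R3C1 = 2.
Row 3 already has 2, which forces R3C3 = 3.
3 is placed in row 3; hence R3C4 = 4.
Row 4 now contains 2; hence R4C1 = 4.
Column 4 already has 4; hence R4C4 = 3.
4 is placed in row 1, which forces R1C1 = 1.
2 is placed in column 1, which forces R2C1 = 3.
Column 3 already has 3; hence R2C3 = 2.
Completed grid: 1 3 4 2 / 3 4 2 1 / 2 1 3 4 / 4 2 1 3.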